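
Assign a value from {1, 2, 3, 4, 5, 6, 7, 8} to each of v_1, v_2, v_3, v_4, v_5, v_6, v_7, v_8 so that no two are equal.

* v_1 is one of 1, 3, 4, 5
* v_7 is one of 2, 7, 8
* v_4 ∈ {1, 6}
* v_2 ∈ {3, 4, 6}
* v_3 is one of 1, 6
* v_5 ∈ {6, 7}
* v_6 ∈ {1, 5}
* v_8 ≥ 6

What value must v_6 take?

5

The 8 variables together cover exactly {1, 2, 3, 4, 5, 6, 7, 8} — 8 values for 8 variables — and 2 appears only in v_7's list, so v_7 = 2.
The 7 still-open variables draw from only 7 values {1, 3, 4, 5, 6, 7, 8}, so each is used; only v_8 can be 8, hence v_8 = 8.
The 6 still-open variables draw from only 6 values {1, 3, 4, 5, 6, 7}, so each is used; only v_5 can be 7, hence v_5 = 7.
v_3 and v_4 share exactly the 2 values {1, 6}; by pigeonhole those values go to them, so strike 1, 6 from v_1, v_2, v_6.
So v_6 = 5.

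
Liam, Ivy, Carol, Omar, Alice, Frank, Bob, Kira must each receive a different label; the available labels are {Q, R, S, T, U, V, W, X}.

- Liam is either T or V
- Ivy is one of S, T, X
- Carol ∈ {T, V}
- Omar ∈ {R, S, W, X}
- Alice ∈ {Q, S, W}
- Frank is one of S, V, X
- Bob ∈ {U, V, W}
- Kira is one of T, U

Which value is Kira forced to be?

U

The 8 variables draw from only 8 values {Q, R, S, T, U, V, W, X}, so each is used; only Alice can be Q, hence Alice = Q.
Among the 7 still-open variables, R fits only Omar (and all 7 values in {R, S, T, U, V, W, X} must be used), so Omar = R.
The 6 still-open variables together cover exactly {S, T, U, V, W, X} — 6 values for 6 variables — and W appears only in Bob's list, so Bob = W.
Among the 5 still-open variables, U fits only Kira (and all 5 values in {S, T, U, V, X} must be used), so Kira = U.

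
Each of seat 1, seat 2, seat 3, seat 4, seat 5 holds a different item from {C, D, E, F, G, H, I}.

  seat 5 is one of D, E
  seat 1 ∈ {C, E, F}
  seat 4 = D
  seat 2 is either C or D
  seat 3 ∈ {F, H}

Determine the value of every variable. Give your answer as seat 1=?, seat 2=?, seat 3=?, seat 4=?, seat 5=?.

seat 4's domain is down to {D}, so seat 4 = D. Eliminate D elsewhere: seat 2, seat 5.
seat 5 must be E (only option left). Remove E from seat 1.
seat 2 must be C (only option left). Remove C from seat 1.
That leaves seat 1 = F. So seat 3 can't be F.
seat 3 must be H (only option left).

seat 1=F, seat 2=C, seat 3=H, seat 4=D, seat 5=E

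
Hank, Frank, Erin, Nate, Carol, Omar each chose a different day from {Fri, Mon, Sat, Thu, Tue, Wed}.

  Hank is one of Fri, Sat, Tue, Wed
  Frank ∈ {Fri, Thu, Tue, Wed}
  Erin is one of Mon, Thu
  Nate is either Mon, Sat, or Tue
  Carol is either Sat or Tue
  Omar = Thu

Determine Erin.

Omar's domain is down to {Thu}, so Omar = Thu. So Frank, Erin can't be Thu.
So Erin = Mon.

Mon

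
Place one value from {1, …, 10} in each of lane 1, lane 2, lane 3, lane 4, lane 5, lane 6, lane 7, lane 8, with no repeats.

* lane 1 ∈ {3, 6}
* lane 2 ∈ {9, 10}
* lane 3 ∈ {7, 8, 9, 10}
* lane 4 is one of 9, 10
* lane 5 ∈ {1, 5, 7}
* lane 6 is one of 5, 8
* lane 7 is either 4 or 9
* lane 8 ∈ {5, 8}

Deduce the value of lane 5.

1

lane 2 and lane 4 between them cover only {9, 10} — a naked pair. Remove those values from lane 3, lane 7.
lane 7 has just one choice, so lane 7 = 4.
lane 6 and lane 8 between them cover only {5, 8} — a naked pair. Remove those values from lane 3, lane 5.
lane 3 has just one choice, so lane 3 = 7. So lane 5 can't be 7.
So lane 5 = 1.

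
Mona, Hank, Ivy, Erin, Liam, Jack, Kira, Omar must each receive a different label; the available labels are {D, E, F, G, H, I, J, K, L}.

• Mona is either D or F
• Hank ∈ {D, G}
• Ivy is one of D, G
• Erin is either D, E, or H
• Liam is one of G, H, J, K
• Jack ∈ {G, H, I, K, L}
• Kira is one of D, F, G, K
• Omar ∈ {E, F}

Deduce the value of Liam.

The 2 variables Hank and Ivy are confined to {D, G}, which locks those values in; drop them from Mona, Erin, Liam, Jack, Kira.
That leaves Mona = F. Remove F from Kira, Omar.
Kira must be K (only option left). Remove K from Liam, Jack.
Omar has just one choice, so Omar = E. Eliminate E elsewhere: Erin.
That leaves Erin = H. So Liam, Jack can't be H.
So Liam = J.

J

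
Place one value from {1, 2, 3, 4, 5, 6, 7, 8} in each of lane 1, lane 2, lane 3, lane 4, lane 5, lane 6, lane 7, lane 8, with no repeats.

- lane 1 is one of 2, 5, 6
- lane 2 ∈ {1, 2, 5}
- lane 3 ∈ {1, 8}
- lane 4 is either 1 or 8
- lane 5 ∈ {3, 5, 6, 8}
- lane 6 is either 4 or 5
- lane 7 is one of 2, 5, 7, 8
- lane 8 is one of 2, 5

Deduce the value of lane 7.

The 8 variables together cover exactly {1, 2, 3, 4, 5, 6, 7, 8} — 8 values for 8 variables — and 3 appears only in lane 5's list, so lane 5 = 3.
The 7 still-open variables together cover exactly {1, 2, 4, 5, 6, 7, 8} — 7 values for 7 variables — and 4 appears only in lane 6's list, so lane 6 = 4.
The 6 still-open variables together cover exactly {1, 2, 5, 6, 7, 8} — 6 values for 6 variables — and 6 appears only in lane 1's list, so lane 1 = 6.
The 5 still-open variables draw from only 5 values {1, 2, 5, 7, 8}, so each is used; only lane 7 can be 7, hence lane 7 = 7.

7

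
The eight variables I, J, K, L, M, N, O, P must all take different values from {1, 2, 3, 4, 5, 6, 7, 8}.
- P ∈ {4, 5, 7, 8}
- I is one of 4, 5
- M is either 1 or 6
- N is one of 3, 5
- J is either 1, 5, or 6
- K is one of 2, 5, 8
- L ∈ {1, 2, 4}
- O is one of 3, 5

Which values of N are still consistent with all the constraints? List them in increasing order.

The 8 variables together cover exactly {1, 2, 3, 4, 5, 6, 7, 8} — 8 values for 8 variables — and 7 appears only in P's list, so P = 7.
The 7 still-open variables draw from only 7 values {1, 2, 3, 4, 5, 6, 8}, so each is used; only K can be 8, hence K = 8.
The 6 still-open variables draw from only 6 values {1, 2, 3, 4, 5, 6}, so each is used; only L can be 2, hence L = 2.
Among the 5 still-open variables, 4 fits only I (and all 5 values in {1, 3, 4, 5, 6} must be used), so I = 4.
N and O between them cover only {3, 5} — a naked pair. Remove those values from J.
No further eliminations apply; N can still be any of 3, 5.

3, 5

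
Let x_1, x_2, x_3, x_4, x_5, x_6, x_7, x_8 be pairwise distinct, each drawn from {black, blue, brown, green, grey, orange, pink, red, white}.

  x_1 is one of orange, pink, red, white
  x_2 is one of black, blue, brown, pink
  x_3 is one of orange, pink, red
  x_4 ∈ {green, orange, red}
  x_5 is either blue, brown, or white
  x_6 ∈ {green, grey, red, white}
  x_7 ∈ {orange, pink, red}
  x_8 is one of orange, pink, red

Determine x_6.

grey

x_3, x_7, x_8 between them cover only {orange, pink, red} — a naked triple. Remove those values from x_1, x_2, x_4, x_6.
That leaves x_1 = white. Strike white from x_5, x_6.
x_4's domain is down to {green}, so x_4 = green. Strike green from x_6.
So x_6 = grey.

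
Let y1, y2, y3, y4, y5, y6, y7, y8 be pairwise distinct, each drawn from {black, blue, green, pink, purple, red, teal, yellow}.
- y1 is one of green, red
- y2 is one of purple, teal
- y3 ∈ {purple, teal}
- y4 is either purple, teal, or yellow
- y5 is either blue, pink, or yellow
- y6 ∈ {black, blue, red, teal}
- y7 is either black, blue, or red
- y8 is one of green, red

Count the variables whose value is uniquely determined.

2

Among the 8 variables, pink fits only y5 (and all 8 values in {black, blue, green, pink, purple, red, teal, yellow} must be used), so y5 = pink.
The 7 still-open variables together cover exactly {black, blue, green, purple, red, teal, yellow} — 7 values for 7 variables — and yellow appears only in y4's list, so y4 = yellow.
The 2 variables y1 and y8 are confined to {green, red}, which locks those values in; drop them from y6, y7.
y2 and y3 between them cover only {purple, teal} — a naked pair. Remove those values from y6.
Determined: y4=yellow, y5=pink. The other variables each still have more than one consistent value. That makes 2.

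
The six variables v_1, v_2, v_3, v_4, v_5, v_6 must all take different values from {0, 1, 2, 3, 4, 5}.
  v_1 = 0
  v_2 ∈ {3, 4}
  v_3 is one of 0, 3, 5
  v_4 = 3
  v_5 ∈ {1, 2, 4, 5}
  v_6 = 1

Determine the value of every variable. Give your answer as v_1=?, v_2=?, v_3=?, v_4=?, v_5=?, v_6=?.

v_1=0, v_2=4, v_3=5, v_4=3, v_5=2, v_6=1

v_1's domain is down to {0}, so v_1 = 0. Remove 0 from v_3.
v_4 has just one choice, so v_4 = 3. So v_2, v_3 can't be 3.
v_6's domain is down to {1}, so v_6 = 1. Strike 1 from v_5.
v_2 must be 4 (only option left). Remove 4 from v_5.
v_3 must be 5 (only option left). Eliminate 5 elsewhere: v_5.
v_5 must be 2 (only option left).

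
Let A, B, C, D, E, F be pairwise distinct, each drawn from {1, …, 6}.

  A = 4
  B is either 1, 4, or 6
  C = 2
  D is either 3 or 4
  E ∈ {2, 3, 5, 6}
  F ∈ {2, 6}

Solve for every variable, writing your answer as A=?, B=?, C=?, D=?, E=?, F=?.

A must be 4 (only option left). So B, D can't be 4.
C has just one choice, so C = 2. Strike 2 from E, F.
That leaves D = 3. Eliminate 3 elsewhere: E.
F must be 6 (only option left). Strike 6 from B, E.
B has just one choice, so B = 1.
E's domain is down to {5}, so E = 5.

A=4, B=1, C=2, D=3, E=5, F=6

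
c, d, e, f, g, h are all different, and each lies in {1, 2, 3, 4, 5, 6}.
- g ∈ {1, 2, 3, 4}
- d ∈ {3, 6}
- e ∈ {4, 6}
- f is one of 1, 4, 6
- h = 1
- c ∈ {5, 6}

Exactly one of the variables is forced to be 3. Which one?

h has just one choice, so h = 1. Remove 1 from f, g.
Among the 5 still-open variables, 2 fits only g (and all 5 values in {2, 3, 4, 5, 6} must be used), so g = 2.
The 4 still-open variables together cover exactly {3, 4, 5, 6} — 4 values for 4 variables — and 3 appears only in d's list, so d = 3.

d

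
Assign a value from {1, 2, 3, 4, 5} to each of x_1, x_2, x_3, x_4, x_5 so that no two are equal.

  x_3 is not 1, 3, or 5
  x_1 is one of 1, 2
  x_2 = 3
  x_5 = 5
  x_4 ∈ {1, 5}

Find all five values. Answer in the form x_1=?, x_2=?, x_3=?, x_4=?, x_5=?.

x_1=2, x_2=3, x_3=4, x_4=1, x_5=5

x_2 has just one choice, so x_2 = 3.
x_5 must be 5 (only option left). So x_4 can't be 5.
x_4 has just one choice, so x_4 = 1. Eliminate 1 elsewhere: x_1.
x_1 has just one choice, so x_1 = 2. Eliminate 2 elsewhere: x_3.
x_3 has just one choice, so x_3 = 4.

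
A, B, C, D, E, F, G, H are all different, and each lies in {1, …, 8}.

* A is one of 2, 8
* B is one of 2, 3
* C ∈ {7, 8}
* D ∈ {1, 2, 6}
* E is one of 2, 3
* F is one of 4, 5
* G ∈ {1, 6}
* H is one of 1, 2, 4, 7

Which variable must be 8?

A

The 8 variables together cover exactly {1, 2, 3, 4, 5, 6, 7, 8} — 8 values for 8 variables — and 5 appears only in F's list, so F = 5.
The 7 still-open variables together cover exactly {1, 2, 3, 4, 6, 7, 8} — 7 values for 7 variables — and 4 appears only in H's list, so H = 4.
The 6 still-open variables draw from only 6 values {1, 2, 3, 6, 7, 8}, so each is used; only C can be 7, hence C = 7.
The 5 still-open variables draw from only 5 values {1, 2, 3, 6, 8}, so each is used; only A can be 8, hence A = 8.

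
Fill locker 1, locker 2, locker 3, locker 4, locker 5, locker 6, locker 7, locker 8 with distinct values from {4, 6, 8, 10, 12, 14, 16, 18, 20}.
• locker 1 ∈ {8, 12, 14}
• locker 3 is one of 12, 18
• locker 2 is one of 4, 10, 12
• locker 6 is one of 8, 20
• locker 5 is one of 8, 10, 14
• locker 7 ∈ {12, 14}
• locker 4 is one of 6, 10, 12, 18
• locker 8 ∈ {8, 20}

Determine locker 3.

The 8 variables draw from only 8 values {4, 6, 8, 10, 12, 14, 18, 20}, so each is used; only locker 2 can be 4, hence locker 2 = 4.
The 7 still-open variables draw from only 7 values {6, 8, 10, 12, 14, 18, 20}, so each is used; only locker 4 can be 6, hence locker 4 = 6.
The 6 still-open variables draw from only 6 values {8, 10, 12, 14, 18, 20}, so each is used; only locker 5 can be 10, hence locker 5 = 10.
The 5 still-open variables draw from only 5 values {8, 12, 14, 18, 20}, so each is used; only locker 3 can be 18, hence locker 3 = 18.

18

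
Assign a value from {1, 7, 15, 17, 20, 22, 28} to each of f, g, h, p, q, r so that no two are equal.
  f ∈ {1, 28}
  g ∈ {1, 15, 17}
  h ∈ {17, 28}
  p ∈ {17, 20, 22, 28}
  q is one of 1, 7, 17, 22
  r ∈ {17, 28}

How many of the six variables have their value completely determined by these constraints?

h and r between them cover only {17, 28} — a naked pair. Remove those values from f, g, p, q.
f's domain is down to {1}, so f = 1. Eliminate 1 elsewhere: g, q.
g's domain is down to {15}, so g = 15.
Determined: f=1, g=15. The other variables each still have more than one consistent value. That makes 2.

2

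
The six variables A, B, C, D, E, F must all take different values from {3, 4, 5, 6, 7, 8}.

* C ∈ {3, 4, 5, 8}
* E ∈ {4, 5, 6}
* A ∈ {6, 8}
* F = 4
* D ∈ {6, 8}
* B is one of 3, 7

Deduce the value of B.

F must be 4 (only option left). So C, E can't be 4.
The 5 still-open variables together cover exactly {3, 5, 6, 7, 8} — 5 values for 5 variables — and 7 appears only in B's list, so B = 7.

7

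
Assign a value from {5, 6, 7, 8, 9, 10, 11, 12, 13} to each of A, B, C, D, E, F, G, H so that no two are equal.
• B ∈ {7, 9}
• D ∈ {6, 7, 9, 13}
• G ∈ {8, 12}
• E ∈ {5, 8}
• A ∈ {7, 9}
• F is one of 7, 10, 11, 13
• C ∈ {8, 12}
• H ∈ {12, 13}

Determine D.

6

A and B share exactly the 2 values {7, 9}; by pigeonhole those values go to them, so strike 7, 9 from D, F.
The 2 variables C and G are confined to {8, 12}, which locks those values in; drop them from E, H.
E must be 5 (only option left).
H has just one choice, so H = 13. Remove 13 from D, F.
So D = 6.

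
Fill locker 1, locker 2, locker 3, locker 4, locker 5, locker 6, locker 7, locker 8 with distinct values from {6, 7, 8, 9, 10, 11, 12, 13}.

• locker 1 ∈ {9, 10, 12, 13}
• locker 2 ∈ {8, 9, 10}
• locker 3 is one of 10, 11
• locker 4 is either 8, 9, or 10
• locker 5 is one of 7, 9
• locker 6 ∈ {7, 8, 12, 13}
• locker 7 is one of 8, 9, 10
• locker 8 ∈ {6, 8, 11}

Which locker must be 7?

locker 5

The 8 variables draw from only 8 values {6, 7, 8, 9, 10, 11, 12, 13}, so each is used; only locker 8 can be 6, hence locker 8 = 6.
Among the 7 still-open variables, 11 fits only locker 3 (and all 7 values in {7, 8, 9, 10, 11, 12, 13} must be used), so locker 3 = 11.
locker 2, locker 4, locker 7 share exactly the 3 values {8, 9, 10}; by pigeonhole those values go to them, so strike 8, 9, 10 from locker 1, locker 5, locker 6.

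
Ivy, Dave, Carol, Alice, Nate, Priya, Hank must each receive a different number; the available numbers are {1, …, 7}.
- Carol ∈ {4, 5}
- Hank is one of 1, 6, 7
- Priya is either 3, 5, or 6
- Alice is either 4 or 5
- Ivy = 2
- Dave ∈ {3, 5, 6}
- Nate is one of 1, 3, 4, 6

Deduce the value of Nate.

1

Ivy has just one choice, so Ivy = 2.
The 6 still-open variables together cover exactly {1, 3, 4, 5, 6, 7} — 6 values for 6 variables — and 7 appears only in Hank's list, so Hank = 7.
Among the 5 still-open variables, 1 fits only Nate (and all 5 values in {1, 3, 4, 5, 6} must be used), so Nate = 1.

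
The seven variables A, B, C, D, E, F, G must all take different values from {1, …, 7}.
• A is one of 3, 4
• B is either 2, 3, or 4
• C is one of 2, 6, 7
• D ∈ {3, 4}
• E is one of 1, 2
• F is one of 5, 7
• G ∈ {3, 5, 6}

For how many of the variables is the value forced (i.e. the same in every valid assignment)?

The 7 variables together cover exactly {1, 2, 3, 4, 5, 6, 7} — 7 values for 7 variables — and 1 appears only in E's list, so E = 1.
A and D share exactly the 2 values {3, 4}; by pigeonhole those values go to them, so strike 3, 4 from B, G.
That leaves B = 2. So C can't be 2.
Determined: B=2, E=1. The other variables each still have more than one consistent value. That makes 2.

2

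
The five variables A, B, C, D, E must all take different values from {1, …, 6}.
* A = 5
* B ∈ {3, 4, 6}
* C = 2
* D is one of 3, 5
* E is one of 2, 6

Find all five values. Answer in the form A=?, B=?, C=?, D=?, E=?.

A has just one choice, so A = 5. Remove 5 from D.
That leaves C = 2. Eliminate 2 elsewhere: E.
D has just one choice, so D = 3. Remove 3 from B.
E must be 6 (only option left). Strike 6 from B.
That leaves B = 4.

A=5, B=4, C=2, D=3, E=6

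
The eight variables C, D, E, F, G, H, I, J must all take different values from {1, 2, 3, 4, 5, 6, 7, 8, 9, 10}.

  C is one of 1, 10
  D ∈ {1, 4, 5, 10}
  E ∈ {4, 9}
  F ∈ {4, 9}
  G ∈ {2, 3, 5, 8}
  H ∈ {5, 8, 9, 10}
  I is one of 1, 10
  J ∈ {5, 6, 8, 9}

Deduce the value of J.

C and I between them cover only {1, 10} — a naked pair. Remove those values from D, H.
E and F share exactly the 2 values {4, 9}; by pigeonhole those values go to them, so strike 4, 9 from D, H, J.
D has just one choice, so D = 5. So G, H, J can't be 5.
H has just one choice, so H = 8. So G, J can't be 8.
So J = 6.

6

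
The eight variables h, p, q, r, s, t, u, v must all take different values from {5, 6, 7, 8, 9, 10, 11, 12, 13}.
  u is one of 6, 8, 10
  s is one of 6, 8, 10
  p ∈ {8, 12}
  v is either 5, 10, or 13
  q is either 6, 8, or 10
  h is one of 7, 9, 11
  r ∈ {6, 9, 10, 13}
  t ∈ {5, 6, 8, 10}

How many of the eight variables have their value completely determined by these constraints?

4

q, s, u share exactly the 3 values {6, 8, 10}; by pigeonhole those values go to them, so strike 6, 8, 10 from p, r, t, v.
That leaves p = 12.
That leaves t = 5. So v can't be 5.
v's domain is down to {13}, so v = 13. Remove 13 from r.
r has just one choice, so r = 9. So h can't be 9.
Determined: p=12, r=9, t=5, v=13. The other variables each still have more than one consistent value. That makes 4.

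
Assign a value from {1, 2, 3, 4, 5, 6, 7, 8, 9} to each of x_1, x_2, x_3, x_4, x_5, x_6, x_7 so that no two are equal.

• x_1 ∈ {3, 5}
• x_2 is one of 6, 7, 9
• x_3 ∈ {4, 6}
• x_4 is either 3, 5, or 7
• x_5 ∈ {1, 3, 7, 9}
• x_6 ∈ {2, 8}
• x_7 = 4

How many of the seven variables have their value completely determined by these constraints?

2

x_7's domain is down to {4}, so x_7 = 4. So x_3 can't be 4.
x_3's domain is down to {6}, so x_3 = 6. Strike 6 from x_2.
Determined: x_3=6, x_7=4. The other variables each still have more than one consistent value. That makes 2.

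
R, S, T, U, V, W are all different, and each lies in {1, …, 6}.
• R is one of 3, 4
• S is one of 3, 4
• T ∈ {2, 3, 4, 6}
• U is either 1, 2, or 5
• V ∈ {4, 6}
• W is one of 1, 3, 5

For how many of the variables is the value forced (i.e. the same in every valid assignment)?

R and S share exactly the 2 values {3, 4}; by pigeonhole those values go to them, so strike 3, 4 from T, V, W.
V must be 6 (only option left). Strike 6 from T.
T's domain is down to {2}, so T = 2. Strike 2 from U.
Determined: T=2, V=6. The other variables each still have more than one consistent value. That makes 2.

2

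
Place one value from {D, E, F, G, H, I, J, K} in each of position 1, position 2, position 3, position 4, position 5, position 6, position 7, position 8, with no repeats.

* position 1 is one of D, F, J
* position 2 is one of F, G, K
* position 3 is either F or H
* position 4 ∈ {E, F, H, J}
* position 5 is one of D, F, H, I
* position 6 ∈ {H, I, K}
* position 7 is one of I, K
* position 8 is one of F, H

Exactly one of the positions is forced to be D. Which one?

position 5

The 8 variables together cover exactly {D, E, F, G, H, I, J, K} — 8 values for 8 variables — and E appears only in position 4's list, so position 4 = E.
Among the 7 still-open variables, G fits only position 2 (and all 7 values in {D, F, G, H, I, J, K} must be used), so position 2 = G.
The 6 still-open variables draw from only 6 values {D, F, H, I, J, K}, so each is used; only position 1 can be J, hence position 1 = J.
Among the 5 still-open variables, D fits only position 5 (and all 5 values in {D, F, H, I, K} must be used), so position 5 = D.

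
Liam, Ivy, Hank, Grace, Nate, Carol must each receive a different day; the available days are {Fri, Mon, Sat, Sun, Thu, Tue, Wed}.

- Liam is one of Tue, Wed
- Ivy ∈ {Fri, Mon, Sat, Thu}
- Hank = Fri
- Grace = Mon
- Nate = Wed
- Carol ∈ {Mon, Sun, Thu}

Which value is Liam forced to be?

Tue

Hank must be Fri (only option left). Eliminate Fri elsewhere: Ivy.
Grace must be Mon (only option left). Strike Mon from Ivy, Carol.
That leaves Nate = Wed. Remove Wed from Liam.
So Liam = Tue.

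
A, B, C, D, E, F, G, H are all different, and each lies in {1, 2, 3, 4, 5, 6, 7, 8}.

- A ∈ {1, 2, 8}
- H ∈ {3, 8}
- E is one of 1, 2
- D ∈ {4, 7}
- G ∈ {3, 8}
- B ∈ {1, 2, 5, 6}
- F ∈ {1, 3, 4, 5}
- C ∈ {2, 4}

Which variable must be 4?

Among the 8 variables, 6 fits only B (and all 8 values in {1, 2, 3, 4, 5, 6, 7, 8} must be used), so B = 6.
The 7 still-open variables together cover exactly {1, 2, 3, 4, 5, 7, 8} — 7 values for 7 variables — and 5 appears only in F's list, so F = 5.
Among the 6 still-open variables, 7 fits only D (and all 6 values in {1, 2, 3, 4, 7, 8} must be used), so D = 7.
Among the 5 still-open variables, 4 fits only C (and all 5 values in {1, 2, 3, 4, 8} must be used), so C = 4.

C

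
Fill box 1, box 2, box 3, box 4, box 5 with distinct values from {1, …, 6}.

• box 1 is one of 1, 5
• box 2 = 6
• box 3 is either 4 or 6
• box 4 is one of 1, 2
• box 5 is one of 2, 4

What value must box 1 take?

box 2's domain is down to {6}, so box 2 = 6. Strike 6 from box 3.
box 3's domain is down to {4}, so box 3 = 4. Eliminate 4 elsewhere: box 5.
box 5 has just one choice, so box 5 = 2. Eliminate 2 elsewhere: box 4.
That leaves box 4 = 1. So box 1 can't be 1.
So box 1 = 5.

5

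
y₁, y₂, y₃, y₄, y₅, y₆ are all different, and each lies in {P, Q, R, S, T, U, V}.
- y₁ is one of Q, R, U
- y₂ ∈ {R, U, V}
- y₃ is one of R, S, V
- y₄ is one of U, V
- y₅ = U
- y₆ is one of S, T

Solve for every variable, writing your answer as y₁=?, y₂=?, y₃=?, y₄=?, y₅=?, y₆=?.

y₅'s domain is down to {U}, so y₅ = U. Eliminate U elsewhere: y₁, y₂, y₄.
y₄ must be V (only option left). Remove V from y₂, y₃.
That leaves y₂ = R. Remove R from y₁, y₃.
That leaves y₃ = S. So y₆ can't be S.
y₆'s domain is down to {T}, so y₆ = T.
y₁ must be Q (only option left).

y₁=Q, y₂=R, y₃=S, y₄=V, y₅=U, y₆=T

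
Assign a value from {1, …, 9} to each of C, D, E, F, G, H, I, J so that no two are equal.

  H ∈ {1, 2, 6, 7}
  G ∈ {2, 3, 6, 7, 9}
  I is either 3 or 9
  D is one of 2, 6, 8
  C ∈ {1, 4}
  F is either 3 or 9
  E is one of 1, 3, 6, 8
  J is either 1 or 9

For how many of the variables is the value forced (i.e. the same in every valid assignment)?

2

Among the 8 variables, 4 fits only C (and all 8 values in {1, 2, 3, 4, 6, 7, 8, 9} must be used), so C = 4.
F and I between them cover only {3, 9} — a naked pair. Remove those values from E, G, J.
J has just one choice, so J = 1. Eliminate 1 elsewhere: E, H.
Determined: C=4, J=1. The other variables each still have more than one consistent value. That makes 2.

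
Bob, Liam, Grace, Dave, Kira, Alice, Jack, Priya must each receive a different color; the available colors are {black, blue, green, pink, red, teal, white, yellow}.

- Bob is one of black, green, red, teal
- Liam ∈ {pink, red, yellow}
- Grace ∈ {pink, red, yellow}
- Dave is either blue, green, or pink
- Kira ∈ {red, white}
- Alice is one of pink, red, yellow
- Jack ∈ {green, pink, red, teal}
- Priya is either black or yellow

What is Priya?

black

Among the 8 variables, blue fits only Dave (and all 8 values in {black, blue, green, pink, red, teal, white, yellow} must be used), so Dave = blue.
The 7 still-open variables draw from only 7 values {black, green, pink, red, teal, white, yellow}, so each is used; only Kira can be white, hence Kira = white.
Liam, Grace, Alice between them cover only {pink, red, yellow} — a naked triple. Remove those values from Bob, Jack, Priya.
So Priya = black.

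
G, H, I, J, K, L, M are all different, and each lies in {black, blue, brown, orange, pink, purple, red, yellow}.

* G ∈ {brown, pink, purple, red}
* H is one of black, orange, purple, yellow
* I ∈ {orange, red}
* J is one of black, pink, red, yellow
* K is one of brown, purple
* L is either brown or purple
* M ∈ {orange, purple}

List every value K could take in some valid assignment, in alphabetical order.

brown, purple

The 2 variables K and L are confined to {brown, purple}, which locks those values in; drop them from G, H, M.
That leaves M = orange. Remove orange from H, I.
I has just one choice, so I = red. Eliminate red elsewhere: G, J.
G's domain is down to {pink}, so G = pink. So J can't be pink.
No further eliminations apply; K can still be any of brown, purple.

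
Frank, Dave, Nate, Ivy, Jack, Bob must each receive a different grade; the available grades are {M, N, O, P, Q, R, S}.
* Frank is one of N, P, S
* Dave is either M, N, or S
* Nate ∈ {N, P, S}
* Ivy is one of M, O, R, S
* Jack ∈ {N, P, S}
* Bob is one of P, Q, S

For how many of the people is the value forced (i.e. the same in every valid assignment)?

Frank, Nate, Jack share exactly the 3 values {N, P, S}; by pigeonhole those values go to them, so strike N, P, S from Dave, Ivy, Bob.
Dave must be M (only option left). So Ivy can't be M.
Bob's domain is down to {Q}, so Bob = Q.
Determined: Dave=M, Bob=Q. The other people each still have more than one consistent value. That makes 2.

2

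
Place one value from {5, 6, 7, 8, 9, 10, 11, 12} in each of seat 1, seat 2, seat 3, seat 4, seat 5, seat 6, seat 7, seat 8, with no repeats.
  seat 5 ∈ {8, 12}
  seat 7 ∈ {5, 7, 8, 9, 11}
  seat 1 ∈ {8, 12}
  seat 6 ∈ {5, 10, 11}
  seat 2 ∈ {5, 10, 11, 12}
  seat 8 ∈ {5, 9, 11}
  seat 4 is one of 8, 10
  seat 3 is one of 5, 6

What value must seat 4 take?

The 8 variables together cover exactly {5, 6, 7, 8, 9, 10, 11, 12} — 8 values for 8 variables — and 6 appears only in seat 3's list, so seat 3 = 6.
Among the 7 still-open variables, 7 fits only seat 7 (and all 7 values in {5, 7, 8, 9, 10, 11, 12} must be used), so seat 7 = 7.
The 6 still-open variables draw from only 6 values {5, 8, 9, 10, 11, 12}, so each is used; only seat 8 can be 9, hence seat 8 = 9.
seat 1 and seat 5 between them cover only {8, 12} — a naked pair. Remove those values from seat 2, seat 4.
So seat 4 = 10.

10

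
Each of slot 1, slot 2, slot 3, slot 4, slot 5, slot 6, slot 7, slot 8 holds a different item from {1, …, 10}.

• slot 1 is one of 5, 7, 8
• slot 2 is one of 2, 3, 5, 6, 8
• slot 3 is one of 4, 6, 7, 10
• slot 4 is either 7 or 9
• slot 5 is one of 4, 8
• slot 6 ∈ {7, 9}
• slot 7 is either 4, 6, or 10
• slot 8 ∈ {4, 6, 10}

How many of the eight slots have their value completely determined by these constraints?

2

slot 4 and slot 6 between them cover only {7, 9} — a naked pair. Remove those values from slot 1, slot 3.
slot 3, slot 7, slot 8 share exactly the 3 values {4, 6, 10}; by pigeonhole those values go to them, so strike 4, 6, 10 from slot 2, slot 5.
slot 5's domain is down to {8}, so slot 5 = 8. So slot 1, slot 2 can't be 8.
That leaves slot 1 = 5. So slot 2 can't be 5.
Determined: slot 1=5, slot 5=8. The other slots each still have more than one consistent value. That makes 2.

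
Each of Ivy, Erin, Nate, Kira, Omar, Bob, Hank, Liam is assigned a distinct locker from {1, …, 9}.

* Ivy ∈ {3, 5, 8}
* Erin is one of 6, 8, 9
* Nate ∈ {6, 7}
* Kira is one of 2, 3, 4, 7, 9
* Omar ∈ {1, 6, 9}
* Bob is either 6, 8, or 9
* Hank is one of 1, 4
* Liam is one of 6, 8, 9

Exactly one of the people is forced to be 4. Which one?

Hank

Erin, Bob, Liam share exactly the 3 values {6, 8, 9}; by pigeonhole those values go to them, so strike 6, 8, 9 from Ivy, Nate, Kira, Omar.
That leaves Nate = 7. Remove 7 from Kira.
Omar's domain is down to {1}, so Omar = 1. Remove 1 from Hank.
So 4 goes to Hank.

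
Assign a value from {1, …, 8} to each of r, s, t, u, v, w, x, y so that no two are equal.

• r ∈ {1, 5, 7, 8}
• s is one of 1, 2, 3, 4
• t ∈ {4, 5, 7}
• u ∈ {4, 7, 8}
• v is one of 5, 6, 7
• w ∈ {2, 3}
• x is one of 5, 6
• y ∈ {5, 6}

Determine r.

x and y between them cover only {5, 6} — a naked pair. Remove those values from r, t, v.
v has just one choice, so v = 7. Eliminate 7 elsewhere: r, t, u.
t must be 4 (only option left). So s, u can't be 4.
u has just one choice, so u = 8. Eliminate 8 elsewhere: r.
So r = 1.

1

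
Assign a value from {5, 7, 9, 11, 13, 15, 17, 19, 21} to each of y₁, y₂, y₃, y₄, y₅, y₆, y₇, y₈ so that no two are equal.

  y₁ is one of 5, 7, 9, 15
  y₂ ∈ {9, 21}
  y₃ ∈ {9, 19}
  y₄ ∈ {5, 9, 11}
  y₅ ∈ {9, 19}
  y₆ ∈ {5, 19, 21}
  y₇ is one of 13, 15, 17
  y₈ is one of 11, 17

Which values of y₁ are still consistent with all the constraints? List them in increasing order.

7, 15

y₃ and y₅ between them cover only {9, 19} — a naked pair. Remove those values from y₁, y₂, y₄, y₆.
y₂'s domain is down to {21}, so y₂ = 21. Strike 21 from y₆.
y₆'s domain is down to {5}, so y₆ = 5. Strike 5 from y₁, y₄.
That leaves y₄ = 11. Strike 11 from y₈.
y₈'s domain is down to {17}, so y₈ = 17. Strike 17 from y₇.
No further eliminations apply; y₁ can still be any of 7, 15.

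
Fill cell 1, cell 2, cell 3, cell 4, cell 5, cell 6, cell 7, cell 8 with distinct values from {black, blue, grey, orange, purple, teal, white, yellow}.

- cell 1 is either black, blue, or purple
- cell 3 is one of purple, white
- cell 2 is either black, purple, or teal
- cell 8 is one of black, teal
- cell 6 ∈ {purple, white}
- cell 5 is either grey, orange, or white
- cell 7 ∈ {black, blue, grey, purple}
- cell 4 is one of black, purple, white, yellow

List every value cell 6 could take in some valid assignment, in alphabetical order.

The 8 variables draw from only 8 values {black, blue, grey, orange, purple, teal, white, yellow}, so each is used; only cell 5 can be orange, hence cell 5 = orange.
The 7 still-open variables together cover exactly {black, blue, grey, purple, teal, white, yellow} — 7 values for 7 variables — and grey appears only in cell 7's list, so cell 7 = grey.
The 6 still-open variables draw from only 6 values {black, blue, purple, teal, white, yellow}, so each is used; only cell 1 can be blue, hence cell 1 = blue.
The 5 still-open variables together cover exactly {black, purple, teal, white, yellow} — 5 values for 5 variables — and yellow appears only in cell 4's list, so cell 4 = yellow.
cell 3 and cell 6 between them cover only {purple, white} — a naked pair. Remove those values from cell 2.
No further eliminations apply; cell 6 can still be any of purple, white.

purple, white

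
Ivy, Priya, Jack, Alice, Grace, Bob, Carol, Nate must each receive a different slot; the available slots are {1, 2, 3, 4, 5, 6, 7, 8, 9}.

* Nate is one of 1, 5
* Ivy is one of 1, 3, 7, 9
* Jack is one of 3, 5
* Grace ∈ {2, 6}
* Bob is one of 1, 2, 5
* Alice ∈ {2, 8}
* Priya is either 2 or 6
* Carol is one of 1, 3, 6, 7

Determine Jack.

The 8 variables draw from only 8 values {1, 2, 3, 5, 6, 7, 8, 9}, so each is used; only Alice can be 8, hence Alice = 8.
The 7 still-open variables together cover exactly {1, 2, 3, 5, 6, 7, 9} — 7 values for 7 variables — and 9 appears only in Ivy's list, so Ivy = 9.
The 6 still-open variables together cover exactly {1, 2, 3, 5, 6, 7} — 6 values for 6 variables — and 7 appears only in Carol's list, so Carol = 7.
Among the 5 still-open variables, 3 fits only Jack (and all 5 values in {1, 2, 3, 5, 6} must be used), so Jack = 3.

3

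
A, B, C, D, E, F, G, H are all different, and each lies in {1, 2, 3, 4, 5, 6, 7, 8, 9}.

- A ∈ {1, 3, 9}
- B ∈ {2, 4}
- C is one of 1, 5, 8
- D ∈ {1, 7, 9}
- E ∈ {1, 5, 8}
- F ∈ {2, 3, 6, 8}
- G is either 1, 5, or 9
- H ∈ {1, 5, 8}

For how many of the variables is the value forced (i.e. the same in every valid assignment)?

The 3 variables C, E, H are confined to {1, 5, 8}, which locks those values in; drop them from A, D, F, G.
G's domain is down to {9}, so G = 9. So A, D can't be 9.
A's domain is down to {3}, so A = 3. Remove 3 from F.
That leaves D = 7.
Determined: A=3, D=7, G=9. The other variables each still have more than one consistent value. That makes 3.

3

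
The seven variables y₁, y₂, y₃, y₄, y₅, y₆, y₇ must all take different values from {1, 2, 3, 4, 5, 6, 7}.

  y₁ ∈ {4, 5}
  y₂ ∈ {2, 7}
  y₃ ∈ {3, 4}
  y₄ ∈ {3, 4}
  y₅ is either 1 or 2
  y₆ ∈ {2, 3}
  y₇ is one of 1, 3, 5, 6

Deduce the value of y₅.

1

The 7 variables draw from only 7 values {1, 2, 3, 4, 5, 6, 7}, so each is used; only y₇ can be 6, hence y₇ = 6.
The 6 still-open variables draw from only 6 values {1, 2, 3, 4, 5, 7}, so each is used; only y₅ can be 1, hence y₅ = 1.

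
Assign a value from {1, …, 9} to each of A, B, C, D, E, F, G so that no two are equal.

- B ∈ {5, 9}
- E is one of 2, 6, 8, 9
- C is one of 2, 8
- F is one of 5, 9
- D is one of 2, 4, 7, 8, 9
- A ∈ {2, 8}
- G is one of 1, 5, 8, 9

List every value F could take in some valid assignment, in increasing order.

The 2 variables A and C are confined to {2, 8}, which locks those values in; drop them from D, E, G.
The 2 variables B and F are confined to {5, 9}, which locks those values in; drop them from D, E, G.
E's domain is down to {6}, so E = 6.
G must be 1 (only option left).
No further eliminations apply; F can still be any of 5, 9.

5, 9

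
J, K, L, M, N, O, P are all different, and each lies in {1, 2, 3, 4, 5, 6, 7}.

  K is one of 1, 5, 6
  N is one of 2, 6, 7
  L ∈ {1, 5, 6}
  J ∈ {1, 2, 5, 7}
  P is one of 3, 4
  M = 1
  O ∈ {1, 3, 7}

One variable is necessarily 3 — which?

M's domain is down to {1}, so M = 1. Remove 1 from J, K, L, O.
The 6 still-open variables together cover exactly {2, 3, 4, 5, 6, 7} — 6 values for 6 variables — and 4 appears only in P's list, so P = 4.
The 5 still-open variables draw from only 5 values {2, 3, 5, 6, 7}, so each is used; only O can be 3, hence O = 3.

O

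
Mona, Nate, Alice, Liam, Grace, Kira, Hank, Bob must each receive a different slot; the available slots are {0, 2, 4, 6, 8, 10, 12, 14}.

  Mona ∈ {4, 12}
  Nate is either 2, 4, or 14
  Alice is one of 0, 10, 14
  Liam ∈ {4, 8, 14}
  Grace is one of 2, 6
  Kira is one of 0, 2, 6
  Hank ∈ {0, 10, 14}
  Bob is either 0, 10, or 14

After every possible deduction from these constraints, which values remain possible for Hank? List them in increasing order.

The 8 variables draw from only 8 values {0, 2, 4, 6, 8, 10, 12, 14}, so each is used; only Liam can be 8, hence Liam = 8.
Among the 7 still-open variables, 12 fits only Mona (and all 7 values in {0, 2, 4, 6, 10, 12, 14} must be used), so Mona = 12.
The 6 still-open variables draw from only 6 values {0, 2, 4, 6, 10, 14}, so each is used; only Nate can be 4, hence Nate = 4.
Alice, Hank, Bob between them cover only {0, 10, 14} — a naked triple. Remove those values from Kira.
No further eliminations apply; Hank can still be any of 0, 10, 14.

0, 10, 14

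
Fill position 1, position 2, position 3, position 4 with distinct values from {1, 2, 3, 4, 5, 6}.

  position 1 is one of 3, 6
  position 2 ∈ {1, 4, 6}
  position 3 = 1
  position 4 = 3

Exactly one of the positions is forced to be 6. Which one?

position 1

position 3's domain is down to {1}, so position 3 = 1. Strike 1 from position 2.
position 4 has just one choice, so position 4 = 3. Eliminate 3 elsewhere: position 1.
So 6 goes to position 1.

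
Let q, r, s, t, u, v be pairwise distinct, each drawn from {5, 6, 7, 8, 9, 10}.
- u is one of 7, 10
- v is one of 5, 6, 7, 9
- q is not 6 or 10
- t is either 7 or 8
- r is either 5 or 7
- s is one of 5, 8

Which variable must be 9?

The 6 variables draw from only 6 values {5, 6, 7, 8, 9, 10}, so each is used; only v can be 6, hence v = 6.
Among the 5 still-open variables, 9 fits only q (and all 5 values in {5, 7, 8, 9, 10} must be used), so q = 9.

q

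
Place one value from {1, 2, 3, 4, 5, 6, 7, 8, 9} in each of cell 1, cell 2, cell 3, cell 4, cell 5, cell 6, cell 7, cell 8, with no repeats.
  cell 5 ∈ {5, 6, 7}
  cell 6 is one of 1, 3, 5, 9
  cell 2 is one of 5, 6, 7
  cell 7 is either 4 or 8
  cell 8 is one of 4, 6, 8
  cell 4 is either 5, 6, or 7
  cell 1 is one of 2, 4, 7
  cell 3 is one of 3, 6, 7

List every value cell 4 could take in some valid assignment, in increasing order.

cell 2, cell 4, cell 5 share exactly the 3 values {5, 6, 7}; by pigeonhole those values go to them, so strike 5, 6, 7 from cell 1, cell 3, cell 6, cell 8.
cell 3 has just one choice, so cell 3 = 3. So cell 6 can't be 3.
cell 7 and cell 8 share exactly the 2 values {4, 8}; by pigeonhole those values go to them, so strike 4, 8 from cell 1.
cell 1's domain is down to {2}, so cell 1 = 2.
No further eliminations apply; cell 4 can still be any of 5, 6, 7.

5, 6, 7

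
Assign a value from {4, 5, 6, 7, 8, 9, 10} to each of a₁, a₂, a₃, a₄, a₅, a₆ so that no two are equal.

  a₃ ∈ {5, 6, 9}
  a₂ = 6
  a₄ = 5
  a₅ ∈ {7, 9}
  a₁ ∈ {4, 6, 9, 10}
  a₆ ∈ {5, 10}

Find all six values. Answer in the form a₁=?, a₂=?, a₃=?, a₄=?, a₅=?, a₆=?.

a₁=4, a₂=6, a₃=9, a₄=5, a₅=7, a₆=10

a₂ must be 6 (only option left). Remove 6 from a₁, a₃.
That leaves a₄ = 5. Strike 5 from a₃, a₆.
a₆ must be 10 (only option left). So a₁ can't be 10.
a₃ has just one choice, so a₃ = 9. So a₁, a₅ can't be 9.
a₅ has just one choice, so a₅ = 7.
a₁ must be 4 (only option left).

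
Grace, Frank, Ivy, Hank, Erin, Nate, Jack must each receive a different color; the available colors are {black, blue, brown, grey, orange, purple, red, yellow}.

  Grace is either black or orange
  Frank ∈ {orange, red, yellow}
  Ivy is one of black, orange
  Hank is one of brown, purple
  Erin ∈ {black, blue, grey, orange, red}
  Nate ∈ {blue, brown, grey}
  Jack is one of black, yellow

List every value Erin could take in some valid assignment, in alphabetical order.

blue, grey

Grace and Ivy between them cover only {black, orange} — a naked pair. Remove those values from Frank, Erin, Jack.
That leaves Jack = yellow. Strike yellow from Frank.
That leaves Frank = red. So Erin can't be red.
No further eliminations apply; Erin can still be any of blue, grey.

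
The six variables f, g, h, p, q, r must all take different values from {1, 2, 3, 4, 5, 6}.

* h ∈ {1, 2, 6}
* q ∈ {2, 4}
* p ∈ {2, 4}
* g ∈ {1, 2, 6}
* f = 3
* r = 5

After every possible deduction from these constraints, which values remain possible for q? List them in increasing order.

2, 4

f must be 3 (only option left).
r's domain is down to {5}, so r = 5.
p and q between them cover only {2, 4} — a naked pair. Remove those values from g, h.
No further eliminations apply; q can still be any of 2, 4.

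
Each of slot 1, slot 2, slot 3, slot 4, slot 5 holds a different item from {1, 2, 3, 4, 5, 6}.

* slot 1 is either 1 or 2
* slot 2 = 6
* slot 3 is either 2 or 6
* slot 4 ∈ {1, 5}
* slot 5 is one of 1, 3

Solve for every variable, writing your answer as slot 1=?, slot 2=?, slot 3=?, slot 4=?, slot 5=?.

slot 1=1, slot 2=6, slot 3=2, slot 4=5, slot 5=3

slot 2 has just one choice, so slot 2 = 6. Strike 6 from slot 3.
That leaves slot 3 = 2. Strike 2 from slot 1.
slot 1 must be 1 (only option left). Strike 1 from slot 4, slot 5.
That leaves slot 4 = 5.
slot 5 has just one choice, so slot 5 = 3.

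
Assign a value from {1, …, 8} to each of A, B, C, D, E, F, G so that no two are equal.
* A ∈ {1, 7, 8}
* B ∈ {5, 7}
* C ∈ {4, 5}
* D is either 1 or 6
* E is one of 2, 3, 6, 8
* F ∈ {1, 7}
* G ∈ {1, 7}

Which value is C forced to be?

F and G between them cover only {1, 7} — a naked pair. Remove those values from A, B, D.
A must be 8 (only option left). Eliminate 8 elsewhere: E.
B has just one choice, so B = 5. So C can't be 5.
So C = 4.

4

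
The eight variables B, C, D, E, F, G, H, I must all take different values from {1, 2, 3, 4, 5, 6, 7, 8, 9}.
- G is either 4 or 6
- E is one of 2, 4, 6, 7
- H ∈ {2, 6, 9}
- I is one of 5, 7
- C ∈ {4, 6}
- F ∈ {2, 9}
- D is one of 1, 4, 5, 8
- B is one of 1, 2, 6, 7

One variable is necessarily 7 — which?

E

The 8 variables draw from only 8 values {1, 2, 4, 5, 6, 7, 8, 9}, so each is used; only D can be 8, hence D = 8.
The 7 still-open variables draw from only 7 values {1, 2, 4, 5, 6, 7, 9}, so each is used; only B can be 1, hence B = 1.
Among the 6 still-open variables, 5 fits only I (and all 6 values in {2, 4, 5, 6, 7, 9} must be used), so I = 5.
The 5 still-open variables together cover exactly {2, 4, 6, 7, 9} — 5 values for 5 variables — and 7 appears only in E's list, so E = 7.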